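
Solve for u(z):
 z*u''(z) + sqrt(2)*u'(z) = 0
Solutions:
 u(z) = C1 + C2*z^(1 - sqrt(2))


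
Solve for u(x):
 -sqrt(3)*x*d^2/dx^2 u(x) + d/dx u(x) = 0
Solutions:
 u(x) = C1 + C2*x^(sqrt(3)/3 + 1)


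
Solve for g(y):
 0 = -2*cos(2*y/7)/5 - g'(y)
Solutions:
 g(y) = C1 - 7*sin(2*y/7)/5


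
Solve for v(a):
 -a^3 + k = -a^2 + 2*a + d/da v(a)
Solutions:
 v(a) = C1 - a^4/4 + a^3/3 - a^2 + a*k


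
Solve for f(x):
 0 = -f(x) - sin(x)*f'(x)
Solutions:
 f(x) = C1*sqrt(cos(x) + 1)/sqrt(cos(x) - 1)


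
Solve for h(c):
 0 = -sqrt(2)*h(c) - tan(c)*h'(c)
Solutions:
 h(c) = C1/sin(c)^(sqrt(2))


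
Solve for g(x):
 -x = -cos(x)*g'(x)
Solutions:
 g(x) = C1 + Integral(x/cos(x), x)


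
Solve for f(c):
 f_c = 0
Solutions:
 f(c) = C1


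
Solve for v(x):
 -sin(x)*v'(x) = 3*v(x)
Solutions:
 v(x) = C1*(cos(x) + 1)^(3/2)/(cos(x) - 1)^(3/2)


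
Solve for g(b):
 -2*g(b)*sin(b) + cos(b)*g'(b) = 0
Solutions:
 g(b) = C1/cos(b)^2


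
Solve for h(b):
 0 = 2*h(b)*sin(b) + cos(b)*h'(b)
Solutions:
 h(b) = C1*cos(b)^2


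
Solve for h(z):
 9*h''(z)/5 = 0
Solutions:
 h(z) = C1 + C2*z


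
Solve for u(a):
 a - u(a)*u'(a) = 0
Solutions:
 u(a) = -sqrt(C1 + a^2)
 u(a) = sqrt(C1 + a^2)


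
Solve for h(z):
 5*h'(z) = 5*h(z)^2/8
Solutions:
 h(z) = -8/(C1 + z)


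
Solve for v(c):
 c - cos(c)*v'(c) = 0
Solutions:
 v(c) = C1 + Integral(c/cos(c), c)


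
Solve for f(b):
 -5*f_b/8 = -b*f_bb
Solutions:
 f(b) = C1 + C2*b^(13/8)


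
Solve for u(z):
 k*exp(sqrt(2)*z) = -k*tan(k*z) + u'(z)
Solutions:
 u(z) = C1 + k*Piecewise((sqrt(2)*exp(sqrt(2)*z)/2 + log(tan(k*z)^2 + 1)/(2*k), Ne(k, 0)), (sqrt(2)*exp(sqrt(2)*z)/2, True))


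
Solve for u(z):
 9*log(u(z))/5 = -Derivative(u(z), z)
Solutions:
 li(u(z)) = C1 - 9*z/5


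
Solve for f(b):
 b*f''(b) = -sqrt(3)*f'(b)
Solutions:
 f(b) = C1 + C2*b^(1 - sqrt(3))


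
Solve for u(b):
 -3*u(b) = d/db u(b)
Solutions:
 u(b) = C1*exp(-3*b)


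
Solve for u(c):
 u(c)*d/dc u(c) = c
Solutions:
 u(c) = -sqrt(C1 + c^2)
 u(c) = sqrt(C1 + c^2)


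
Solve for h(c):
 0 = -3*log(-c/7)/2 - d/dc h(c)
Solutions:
 h(c) = C1 - 3*c*log(-c)/2 + 3*c*(1 + log(7))/2


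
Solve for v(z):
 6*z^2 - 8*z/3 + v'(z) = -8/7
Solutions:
 v(z) = C1 - 2*z^3 + 4*z^2/3 - 8*z/7


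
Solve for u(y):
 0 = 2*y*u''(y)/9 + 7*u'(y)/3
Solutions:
 u(y) = C1 + C2/y^(19/2)


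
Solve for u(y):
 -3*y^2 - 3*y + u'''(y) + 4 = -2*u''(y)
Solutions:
 u(y) = C1 + C2*y + C3*exp(-2*y) + y^4/8 - y^2


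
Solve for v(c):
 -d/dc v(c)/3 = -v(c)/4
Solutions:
 v(c) = C1*exp(3*c/4)


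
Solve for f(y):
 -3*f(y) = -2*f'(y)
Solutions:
 f(y) = C1*exp(3*y/2)


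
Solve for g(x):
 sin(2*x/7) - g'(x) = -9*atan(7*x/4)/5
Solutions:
 g(x) = C1 + 9*x*atan(7*x/4)/5 - 18*log(49*x^2 + 16)/35 - 7*cos(2*x/7)/2


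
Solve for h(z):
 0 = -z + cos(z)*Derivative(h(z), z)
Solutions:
 h(z) = C1 + Integral(z/cos(z), z)


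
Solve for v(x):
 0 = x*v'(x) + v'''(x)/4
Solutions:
 v(x) = C1 + Integral(C2*airyai(-2^(2/3)*x) + C3*airybi(-2^(2/3)*x), x)


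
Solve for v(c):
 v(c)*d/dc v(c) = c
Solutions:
 v(c) = -sqrt(C1 + c^2)
 v(c) = sqrt(C1 + c^2)


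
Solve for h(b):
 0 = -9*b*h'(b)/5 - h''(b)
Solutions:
 h(b) = C1 + C2*erf(3*sqrt(10)*b/10)


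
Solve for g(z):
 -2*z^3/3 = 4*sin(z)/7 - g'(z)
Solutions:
 g(z) = C1 + z^4/6 - 4*cos(z)/7


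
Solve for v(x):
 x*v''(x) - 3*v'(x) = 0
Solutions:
 v(x) = C1 + C2*x^4


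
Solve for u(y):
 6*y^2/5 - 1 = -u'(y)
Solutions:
 u(y) = C1 - 2*y^3/5 + y


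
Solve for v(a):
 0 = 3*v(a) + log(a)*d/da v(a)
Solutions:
 v(a) = C1*exp(-3*li(a))


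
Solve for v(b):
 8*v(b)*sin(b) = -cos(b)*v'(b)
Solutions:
 v(b) = C1*cos(b)^8


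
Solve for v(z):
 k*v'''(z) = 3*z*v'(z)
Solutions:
 v(z) = C1 + Integral(C2*airyai(3^(1/3)*z*(1/k)^(1/3)) + C3*airybi(3^(1/3)*z*(1/k)^(1/3)), z)


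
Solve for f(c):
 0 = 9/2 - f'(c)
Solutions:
 f(c) = C1 + 9*c/2


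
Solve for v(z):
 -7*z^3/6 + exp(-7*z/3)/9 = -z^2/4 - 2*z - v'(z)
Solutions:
 v(z) = C1 + 7*z^4/24 - z^3/12 - z^2 + exp(-7*z/3)/21


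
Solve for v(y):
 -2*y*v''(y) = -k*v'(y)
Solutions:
 v(y) = C1 + y^(re(k)/2 + 1)*(C2*sin(log(y)*Abs(im(k))/2) + C3*cos(log(y)*im(k)/2))


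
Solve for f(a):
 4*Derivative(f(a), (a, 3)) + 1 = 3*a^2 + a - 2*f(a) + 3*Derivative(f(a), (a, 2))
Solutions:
 f(a) = C1*exp(a*((4*sqrt(14) + 15)^(-1/3) + 2 + (4*sqrt(14) + 15)^(1/3))/8)*sin(sqrt(3)*a*(-(4*sqrt(14) + 15)^(1/3) + (4*sqrt(14) + 15)^(-1/3))/8) + C2*exp(a*((4*sqrt(14) + 15)^(-1/3) + 2 + (4*sqrt(14) + 15)^(1/3))/8)*cos(sqrt(3)*a*(-(4*sqrt(14) + 15)^(1/3) + (4*sqrt(14) + 15)^(-1/3))/8) + C3*exp(a*(-(4*sqrt(14) + 15)^(1/3) - 1/(4*sqrt(14) + 15)^(1/3) + 1)/4) + 3*a^2/2 + a/2 + 4


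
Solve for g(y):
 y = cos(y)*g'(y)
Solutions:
 g(y) = C1 + Integral(y/cos(y), y)


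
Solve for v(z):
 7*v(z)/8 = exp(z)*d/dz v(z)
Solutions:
 v(z) = C1*exp(-7*exp(-z)/8)


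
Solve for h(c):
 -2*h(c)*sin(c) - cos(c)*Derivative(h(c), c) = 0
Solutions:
 h(c) = C1*cos(c)^2


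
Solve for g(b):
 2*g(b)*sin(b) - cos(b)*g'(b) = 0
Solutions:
 g(b) = C1/cos(b)^2


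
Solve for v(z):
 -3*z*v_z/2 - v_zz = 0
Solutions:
 v(z) = C1 + C2*erf(sqrt(3)*z/2)


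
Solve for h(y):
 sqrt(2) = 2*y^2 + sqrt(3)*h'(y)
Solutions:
 h(y) = C1 - 2*sqrt(3)*y^3/9 + sqrt(6)*y/3


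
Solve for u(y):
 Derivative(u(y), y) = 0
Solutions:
 u(y) = C1


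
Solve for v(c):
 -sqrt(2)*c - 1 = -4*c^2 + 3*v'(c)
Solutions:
 v(c) = C1 + 4*c^3/9 - sqrt(2)*c^2/6 - c/3


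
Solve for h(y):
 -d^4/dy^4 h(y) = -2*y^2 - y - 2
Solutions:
 h(y) = C1 + C2*y + C3*y^2 + C4*y^3 + y^6/180 + y^5/120 + y^4/12


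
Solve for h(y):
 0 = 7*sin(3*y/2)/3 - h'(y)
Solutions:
 h(y) = C1 - 14*cos(3*y/2)/9


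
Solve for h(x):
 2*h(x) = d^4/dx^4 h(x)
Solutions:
 h(x) = C1*exp(-2^(1/4)*x) + C2*exp(2^(1/4)*x) + C3*sin(2^(1/4)*x) + C4*cos(2^(1/4)*x)


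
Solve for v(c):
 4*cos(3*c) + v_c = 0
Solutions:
 v(c) = C1 - 4*sin(3*c)/3


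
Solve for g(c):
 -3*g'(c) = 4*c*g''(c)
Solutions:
 g(c) = C1 + C2*c^(1/4)


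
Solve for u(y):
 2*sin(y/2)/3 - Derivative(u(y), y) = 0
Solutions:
 u(y) = C1 - 4*cos(y/2)/3


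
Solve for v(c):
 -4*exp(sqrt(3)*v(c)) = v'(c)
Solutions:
 v(c) = sqrt(3)*(2*log(1/(C1 + 4*c)) - log(3))/6


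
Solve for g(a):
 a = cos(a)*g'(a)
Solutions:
 g(a) = C1 + Integral(a/cos(a), a)


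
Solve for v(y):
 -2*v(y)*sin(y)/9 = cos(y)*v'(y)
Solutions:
 v(y) = C1*cos(y)^(2/9)


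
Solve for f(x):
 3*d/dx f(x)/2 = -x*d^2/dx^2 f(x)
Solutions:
 f(x) = C1 + C2/sqrt(x)


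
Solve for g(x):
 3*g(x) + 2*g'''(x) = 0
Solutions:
 g(x) = C3*exp(-2^(2/3)*3^(1/3)*x/2) + (C1*sin(2^(2/3)*3^(5/6)*x/4) + C2*cos(2^(2/3)*3^(5/6)*x/4))*exp(2^(2/3)*3^(1/3)*x/4)


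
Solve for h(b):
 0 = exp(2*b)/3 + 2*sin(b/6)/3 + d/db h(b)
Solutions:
 h(b) = C1 - exp(2*b)/6 + 4*cos(b/6)


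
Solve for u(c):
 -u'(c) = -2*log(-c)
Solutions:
 u(c) = C1 + 2*c*log(-c) - 2*c


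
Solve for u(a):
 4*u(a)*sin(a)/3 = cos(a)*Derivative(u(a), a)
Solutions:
 u(a) = C1/cos(a)^(4/3)


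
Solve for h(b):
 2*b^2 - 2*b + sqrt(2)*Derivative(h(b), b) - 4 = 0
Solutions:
 h(b) = C1 - sqrt(2)*b^3/3 + sqrt(2)*b^2/2 + 2*sqrt(2)*b


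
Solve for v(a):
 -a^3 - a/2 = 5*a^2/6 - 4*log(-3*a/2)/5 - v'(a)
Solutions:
 v(a) = C1 + a^4/4 + 5*a^3/18 + a^2/4 - 4*a*log(-a)/5 + 4*a*(-log(3) + log(2) + 1)/5


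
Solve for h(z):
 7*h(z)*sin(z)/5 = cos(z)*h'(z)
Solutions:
 h(z) = C1/cos(z)^(7/5)


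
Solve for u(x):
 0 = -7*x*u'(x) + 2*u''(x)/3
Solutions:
 u(x) = C1 + C2*erfi(sqrt(21)*x/2)


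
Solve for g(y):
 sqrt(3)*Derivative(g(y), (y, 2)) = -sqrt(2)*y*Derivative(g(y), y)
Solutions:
 g(y) = C1 + C2*erf(6^(3/4)*y/6)


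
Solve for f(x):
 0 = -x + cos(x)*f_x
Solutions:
 f(x) = C1 + Integral(x/cos(x), x)


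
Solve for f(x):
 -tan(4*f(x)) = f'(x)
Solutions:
 f(x) = -asin(C1*exp(-4*x))/4 + pi/4
 f(x) = asin(C1*exp(-4*x))/4


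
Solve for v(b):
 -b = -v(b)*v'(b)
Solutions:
 v(b) = -sqrt(C1 + b^2)
 v(b) = sqrt(C1 + b^2)


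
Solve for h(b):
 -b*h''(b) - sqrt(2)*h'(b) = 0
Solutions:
 h(b) = C1 + C2*b^(1 - sqrt(2))


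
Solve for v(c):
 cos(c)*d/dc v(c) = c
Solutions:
 v(c) = C1 + Integral(c/cos(c), c)


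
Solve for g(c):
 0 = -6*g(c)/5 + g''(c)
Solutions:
 g(c) = C1*exp(-sqrt(30)*c/5) + C2*exp(sqrt(30)*c/5)


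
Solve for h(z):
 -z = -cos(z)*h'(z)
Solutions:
 h(z) = C1 + Integral(z/cos(z), z)


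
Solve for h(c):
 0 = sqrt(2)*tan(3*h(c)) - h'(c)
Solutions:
 h(c) = -asin(C1*exp(3*sqrt(2)*c))/3 + pi/3
 h(c) = asin(C1*exp(3*sqrt(2)*c))/3


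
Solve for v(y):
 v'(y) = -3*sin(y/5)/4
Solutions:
 v(y) = C1 + 15*cos(y/5)/4


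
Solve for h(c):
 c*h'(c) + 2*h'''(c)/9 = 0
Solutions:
 h(c) = C1 + Integral(C2*airyai(-6^(2/3)*c/2) + C3*airybi(-6^(2/3)*c/2), c)


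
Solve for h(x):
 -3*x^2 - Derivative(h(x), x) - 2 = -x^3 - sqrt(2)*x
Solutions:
 h(x) = C1 + x^4/4 - x^3 + sqrt(2)*x^2/2 - 2*x


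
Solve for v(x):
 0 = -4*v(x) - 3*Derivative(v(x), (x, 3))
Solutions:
 v(x) = C3*exp(-6^(2/3)*x/3) + (C1*sin(2^(2/3)*3^(1/6)*x/2) + C2*cos(2^(2/3)*3^(1/6)*x/2))*exp(6^(2/3)*x/6)


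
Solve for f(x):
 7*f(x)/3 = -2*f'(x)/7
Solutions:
 f(x) = C1*exp(-49*x/6)


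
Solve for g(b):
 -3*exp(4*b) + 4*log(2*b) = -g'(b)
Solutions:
 g(b) = C1 - 4*b*log(b) + 4*b*(1 - log(2)) + 3*exp(4*b)/4


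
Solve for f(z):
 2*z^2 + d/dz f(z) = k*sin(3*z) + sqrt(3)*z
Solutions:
 f(z) = C1 - k*cos(3*z)/3 - 2*z^3/3 + sqrt(3)*z^2/2


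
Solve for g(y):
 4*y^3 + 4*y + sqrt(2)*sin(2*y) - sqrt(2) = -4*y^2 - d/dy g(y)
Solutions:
 g(y) = C1 - y^4 - 4*y^3/3 - 2*y^2 + sqrt(2)*y + sqrt(2)*cos(2*y)/2


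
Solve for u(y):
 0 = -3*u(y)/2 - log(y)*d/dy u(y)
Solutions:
 u(y) = C1*exp(-3*li(y)/2)


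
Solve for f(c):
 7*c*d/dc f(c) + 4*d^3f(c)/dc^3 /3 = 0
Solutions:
 f(c) = C1 + Integral(C2*airyai(-42^(1/3)*c/2) + C3*airybi(-42^(1/3)*c/2), c)


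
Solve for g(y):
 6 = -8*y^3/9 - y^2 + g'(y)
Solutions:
 g(y) = C1 + 2*y^4/9 + y^3/3 + 6*y


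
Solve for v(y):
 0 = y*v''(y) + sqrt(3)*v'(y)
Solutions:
 v(y) = C1 + C2*y^(1 - sqrt(3))


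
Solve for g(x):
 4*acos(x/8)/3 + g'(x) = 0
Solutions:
 g(x) = C1 - 4*x*acos(x/8)/3 + 4*sqrt(64 - x^2)/3


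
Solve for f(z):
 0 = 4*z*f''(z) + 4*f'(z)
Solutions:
 f(z) = C1 + C2*log(z)


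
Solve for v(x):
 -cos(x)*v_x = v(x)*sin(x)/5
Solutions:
 v(x) = C1*cos(x)^(1/5)


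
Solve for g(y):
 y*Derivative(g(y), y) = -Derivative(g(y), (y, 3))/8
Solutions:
 g(y) = C1 + Integral(C2*airyai(-2*y) + C3*airybi(-2*y), y)


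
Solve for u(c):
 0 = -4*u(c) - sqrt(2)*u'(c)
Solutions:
 u(c) = C1*exp(-2*sqrt(2)*c)


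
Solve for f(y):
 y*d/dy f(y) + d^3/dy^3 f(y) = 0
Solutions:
 f(y) = C1 + Integral(C2*airyai(-y) + C3*airybi(-y), y)


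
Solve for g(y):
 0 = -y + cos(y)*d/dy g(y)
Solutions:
 g(y) = C1 + Integral(y/cos(y), y)


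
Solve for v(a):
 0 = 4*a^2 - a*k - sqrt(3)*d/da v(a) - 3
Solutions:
 v(a) = C1 + 4*sqrt(3)*a^3/9 - sqrt(3)*a^2*k/6 - sqrt(3)*a


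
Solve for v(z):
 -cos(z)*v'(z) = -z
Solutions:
 v(z) = C1 + Integral(z/cos(z), z)


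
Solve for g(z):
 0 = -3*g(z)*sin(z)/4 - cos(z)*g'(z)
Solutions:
 g(z) = C1*cos(z)^(3/4)


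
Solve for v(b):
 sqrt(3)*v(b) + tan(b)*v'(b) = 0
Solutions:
 v(b) = C1/sin(b)^(sqrt(3))


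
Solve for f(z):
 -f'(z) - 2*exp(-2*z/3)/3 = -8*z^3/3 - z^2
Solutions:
 f(z) = C1 + 2*z^4/3 + z^3/3 + exp(-2*z/3)


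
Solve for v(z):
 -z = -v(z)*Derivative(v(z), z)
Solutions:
 v(z) = -sqrt(C1 + z^2)
 v(z) = sqrt(C1 + z^2)


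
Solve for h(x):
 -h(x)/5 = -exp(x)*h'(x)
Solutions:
 h(x) = C1*exp(-exp(-x)/5)


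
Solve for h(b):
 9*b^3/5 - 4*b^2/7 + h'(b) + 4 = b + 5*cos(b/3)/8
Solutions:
 h(b) = C1 - 9*b^4/20 + 4*b^3/21 + b^2/2 - 4*b + 15*sin(b/3)/8


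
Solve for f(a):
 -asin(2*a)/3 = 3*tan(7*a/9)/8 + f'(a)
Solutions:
 f(a) = C1 - a*asin(2*a)/3 - sqrt(1 - 4*a^2)/6 + 27*log(cos(7*a/9))/56


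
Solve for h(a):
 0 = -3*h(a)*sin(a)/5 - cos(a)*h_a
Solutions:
 h(a) = C1*cos(a)^(3/5)


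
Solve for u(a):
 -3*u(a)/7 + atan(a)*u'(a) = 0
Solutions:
 u(a) = C1*exp(3*Integral(1/atan(a), a)/7)


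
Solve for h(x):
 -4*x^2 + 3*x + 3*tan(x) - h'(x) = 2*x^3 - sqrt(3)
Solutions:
 h(x) = C1 - x^4/2 - 4*x^3/3 + 3*x^2/2 + sqrt(3)*x - 3*log(cos(x))


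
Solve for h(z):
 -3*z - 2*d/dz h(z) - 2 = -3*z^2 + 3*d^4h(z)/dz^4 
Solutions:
 h(z) = C1 + C4*exp(-2^(1/3)*3^(2/3)*z/3) + z^3/2 - 3*z^2/4 - z + (C2*sin(2^(1/3)*3^(1/6)*z/2) + C3*cos(2^(1/3)*3^(1/6)*z/2))*exp(2^(1/3)*3^(2/3)*z/6)


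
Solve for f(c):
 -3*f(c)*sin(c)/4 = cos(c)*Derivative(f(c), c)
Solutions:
 f(c) = C1*cos(c)^(3/4)


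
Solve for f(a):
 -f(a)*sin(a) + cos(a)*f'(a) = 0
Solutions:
 f(a) = C1/cos(a)


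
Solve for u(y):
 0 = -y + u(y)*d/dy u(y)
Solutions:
 u(y) = -sqrt(C1 + y^2)
 u(y) = sqrt(C1 + y^2)


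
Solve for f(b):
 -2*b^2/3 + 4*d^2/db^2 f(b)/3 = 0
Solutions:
 f(b) = C1 + C2*b + b^4/24


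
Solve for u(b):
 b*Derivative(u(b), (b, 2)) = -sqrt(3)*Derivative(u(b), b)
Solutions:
 u(b) = C1 + C2*b^(1 - sqrt(3))


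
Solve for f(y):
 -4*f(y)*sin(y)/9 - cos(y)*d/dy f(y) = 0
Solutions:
 f(y) = C1*cos(y)^(4/9)


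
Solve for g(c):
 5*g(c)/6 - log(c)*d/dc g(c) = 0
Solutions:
 g(c) = C1*exp(5*li(c)/6)


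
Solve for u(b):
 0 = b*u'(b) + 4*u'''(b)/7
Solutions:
 u(b) = C1 + Integral(C2*airyai(-14^(1/3)*b/2) + C3*airybi(-14^(1/3)*b/2), b)


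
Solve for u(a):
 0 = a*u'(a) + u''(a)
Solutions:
 u(a) = C1 + C2*erf(sqrt(2)*a/2)


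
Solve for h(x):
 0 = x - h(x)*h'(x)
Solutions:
 h(x) = -sqrt(C1 + x^2)
 h(x) = sqrt(C1 + x^2)


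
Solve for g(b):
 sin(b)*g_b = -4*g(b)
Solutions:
 g(b) = C1*(cos(b)^2 + 2*cos(b) + 1)/(cos(b)^2 - 2*cos(b) + 1)


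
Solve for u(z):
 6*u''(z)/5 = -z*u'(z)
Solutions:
 u(z) = C1 + C2*erf(sqrt(15)*z/6)


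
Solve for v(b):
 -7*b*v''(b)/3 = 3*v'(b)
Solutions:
 v(b) = C1 + C2/b^(2/7)


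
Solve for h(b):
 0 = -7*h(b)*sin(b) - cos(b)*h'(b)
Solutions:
 h(b) = C1*cos(b)^7


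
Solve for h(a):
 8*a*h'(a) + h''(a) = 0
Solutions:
 h(a) = C1 + C2*erf(2*a)


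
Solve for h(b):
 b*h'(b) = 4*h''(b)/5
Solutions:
 h(b) = C1 + C2*erfi(sqrt(10)*b/4)


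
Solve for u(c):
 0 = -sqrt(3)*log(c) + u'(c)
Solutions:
 u(c) = C1 + sqrt(3)*c*log(c) - sqrt(3)*c


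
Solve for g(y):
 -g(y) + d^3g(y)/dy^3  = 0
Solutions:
 g(y) = C3*exp(y) + (C1*sin(sqrt(3)*y/2) + C2*cos(sqrt(3)*y/2))*exp(-y/2)


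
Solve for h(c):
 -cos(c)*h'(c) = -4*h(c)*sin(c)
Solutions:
 h(c) = C1/cos(c)^4


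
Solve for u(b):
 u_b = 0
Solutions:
 u(b) = C1


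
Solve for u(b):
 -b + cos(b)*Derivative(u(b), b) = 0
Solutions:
 u(b) = C1 + Integral(b/cos(b), b)


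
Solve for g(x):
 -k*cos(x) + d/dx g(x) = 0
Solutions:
 g(x) = C1 + k*sin(x)


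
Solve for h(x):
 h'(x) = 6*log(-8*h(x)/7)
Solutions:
 -Integral(1/(log(-_y) - log(7) + 3*log(2)), (_y, h(x)))/6 = C1 - x


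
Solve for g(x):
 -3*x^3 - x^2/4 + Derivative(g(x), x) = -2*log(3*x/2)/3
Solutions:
 g(x) = C1 + 3*x^4/4 + x^3/12 - 2*x*log(x)/3 - 2*x*log(3)/3 + 2*x*log(2)/3 + 2*x/3


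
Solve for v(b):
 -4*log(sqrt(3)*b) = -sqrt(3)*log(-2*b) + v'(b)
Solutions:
 v(b) = C1 - b*(4 - sqrt(3))*log(b) + b*(-2*log(3) - sqrt(3) + sqrt(3)*log(2) + 4 + sqrt(3)*I*pi)


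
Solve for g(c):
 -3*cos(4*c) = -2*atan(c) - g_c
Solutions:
 g(c) = C1 - 2*c*atan(c) + log(c^2 + 1) + 3*sin(4*c)/4


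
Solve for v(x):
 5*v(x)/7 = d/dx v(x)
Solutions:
 v(x) = C1*exp(5*x/7)


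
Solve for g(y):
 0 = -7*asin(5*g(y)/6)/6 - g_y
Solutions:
 Integral(1/asin(5*_y/6), (_y, g(y))) = C1 - 7*y/6


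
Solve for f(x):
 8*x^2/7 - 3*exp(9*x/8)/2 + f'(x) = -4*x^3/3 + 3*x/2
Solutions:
 f(x) = C1 - x^4/3 - 8*x^3/21 + 3*x^2/4 + 4*exp(9*x/8)/3


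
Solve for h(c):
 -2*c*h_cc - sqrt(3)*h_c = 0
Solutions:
 h(c) = C1 + C2*c^(1 - sqrt(3)/2)


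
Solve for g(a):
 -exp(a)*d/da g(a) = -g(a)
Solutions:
 g(a) = C1*exp(-exp(-a))


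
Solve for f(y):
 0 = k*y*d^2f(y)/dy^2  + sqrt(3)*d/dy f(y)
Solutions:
 f(y) = C1 + y^(((re(k) - sqrt(3))*re(k) + im(k)^2)/(re(k)^2 + im(k)^2))*(C2*sin(sqrt(3)*log(y)*Abs(im(k))/(re(k)^2 + im(k)^2)) + C3*cos(sqrt(3)*log(y)*im(k)/(re(k)^2 + im(k)^2)))


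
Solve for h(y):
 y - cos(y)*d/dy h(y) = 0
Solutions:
 h(y) = C1 + Integral(y/cos(y), y)


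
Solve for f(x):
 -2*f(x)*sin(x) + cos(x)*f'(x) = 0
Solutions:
 f(x) = C1/cos(x)^2


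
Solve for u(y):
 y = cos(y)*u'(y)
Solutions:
 u(y) = C1 + Integral(y/cos(y), y)


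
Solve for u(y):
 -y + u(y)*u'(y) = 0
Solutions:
 u(y) = -sqrt(C1 + y^2)
 u(y) = sqrt(C1 + y^2)


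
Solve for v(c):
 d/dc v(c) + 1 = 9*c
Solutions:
 v(c) = C1 + 9*c^2/2 - c


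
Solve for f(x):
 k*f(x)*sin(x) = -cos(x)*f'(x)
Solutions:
 f(x) = C1*exp(k*log(cos(x)))


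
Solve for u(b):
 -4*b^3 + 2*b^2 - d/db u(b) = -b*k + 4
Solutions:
 u(b) = C1 - b^4 + 2*b^3/3 + b^2*k/2 - 4*b


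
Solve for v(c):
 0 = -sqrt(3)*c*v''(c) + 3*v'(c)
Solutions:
 v(c) = C1 + C2*c^(1 + sqrt(3))


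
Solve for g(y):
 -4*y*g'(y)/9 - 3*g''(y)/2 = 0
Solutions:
 g(y) = C1 + C2*erf(2*sqrt(3)*y/9)


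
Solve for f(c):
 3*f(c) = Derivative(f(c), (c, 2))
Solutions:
 f(c) = C1*exp(-sqrt(3)*c) + C2*exp(sqrt(3)*c)


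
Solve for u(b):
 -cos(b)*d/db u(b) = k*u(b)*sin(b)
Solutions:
 u(b) = C1*exp(k*log(cos(b)))


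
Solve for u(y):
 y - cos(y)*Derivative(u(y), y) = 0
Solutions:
 u(y) = C1 + Integral(y/cos(y), y)


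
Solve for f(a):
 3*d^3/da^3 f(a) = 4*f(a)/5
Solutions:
 f(a) = C3*exp(30^(2/3)*a/15) + (C1*sin(10^(2/3)*3^(1/6)*a/10) + C2*cos(10^(2/3)*3^(1/6)*a/10))*exp(-30^(2/3)*a/30)


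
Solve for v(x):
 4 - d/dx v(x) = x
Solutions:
 v(x) = C1 - x^2/2 + 4*x


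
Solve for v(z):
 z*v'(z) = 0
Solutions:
 v(z) = C1


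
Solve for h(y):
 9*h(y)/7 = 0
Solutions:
 h(y) = 0


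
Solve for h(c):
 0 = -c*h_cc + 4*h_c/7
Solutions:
 h(c) = C1 + C2*c^(11/7)


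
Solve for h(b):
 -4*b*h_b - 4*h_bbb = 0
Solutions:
 h(b) = C1 + Integral(C2*airyai(-b) + C3*airybi(-b), b)


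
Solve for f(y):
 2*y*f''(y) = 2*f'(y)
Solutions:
 f(y) = C1 + C2*y^2


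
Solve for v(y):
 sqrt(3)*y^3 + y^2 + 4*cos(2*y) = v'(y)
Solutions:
 v(y) = C1 + sqrt(3)*y^4/4 + y^3/3 + 2*sin(2*y)


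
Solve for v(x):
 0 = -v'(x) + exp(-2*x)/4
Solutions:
 v(x) = C1 - exp(-2*x)/8


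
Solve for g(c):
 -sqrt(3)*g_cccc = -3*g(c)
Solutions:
 g(c) = C1*exp(-3^(1/8)*c) + C2*exp(3^(1/8)*c) + C3*sin(3^(1/8)*c) + C4*cos(3^(1/8)*c)


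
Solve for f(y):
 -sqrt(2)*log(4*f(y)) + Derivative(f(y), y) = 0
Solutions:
 -sqrt(2)*Integral(1/(log(_y) + 2*log(2)), (_y, f(y)))/2 = C1 - y


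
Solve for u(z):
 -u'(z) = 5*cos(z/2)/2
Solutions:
 u(z) = C1 - 5*sin(z/2)


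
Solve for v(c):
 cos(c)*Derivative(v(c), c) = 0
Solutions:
 v(c) = C1


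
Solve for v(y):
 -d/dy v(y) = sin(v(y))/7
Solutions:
 y/7 + log(cos(v(y)) - 1)/2 - log(cos(v(y)) + 1)/2 = C1


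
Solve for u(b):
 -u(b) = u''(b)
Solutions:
 u(b) = C1*sin(b) + C2*cos(b)


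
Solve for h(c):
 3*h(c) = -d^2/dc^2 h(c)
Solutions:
 h(c) = C1*sin(sqrt(3)*c) + C2*cos(sqrt(3)*c)


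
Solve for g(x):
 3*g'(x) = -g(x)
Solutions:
 g(x) = C1*exp(-x/3)


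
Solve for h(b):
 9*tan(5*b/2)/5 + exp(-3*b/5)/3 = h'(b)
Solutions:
 h(b) = C1 + 9*log(tan(5*b/2)^2 + 1)/25 - 5*exp(-3*b/5)/9


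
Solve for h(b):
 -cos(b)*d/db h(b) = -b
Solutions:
 h(b) = C1 + Integral(b/cos(b), b)


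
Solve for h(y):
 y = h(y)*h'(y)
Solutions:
 h(y) = -sqrt(C1 + y^2)
 h(y) = sqrt(C1 + y^2)


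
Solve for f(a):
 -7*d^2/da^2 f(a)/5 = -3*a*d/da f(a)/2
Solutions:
 f(a) = C1 + C2*erfi(sqrt(105)*a/14)


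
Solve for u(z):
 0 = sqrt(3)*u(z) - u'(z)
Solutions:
 u(z) = C1*exp(sqrt(3)*z)


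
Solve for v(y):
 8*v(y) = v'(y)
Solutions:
 v(y) = C1*exp(8*y)


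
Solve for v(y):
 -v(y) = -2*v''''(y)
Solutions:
 v(y) = C1*exp(-2^(3/4)*y/2) + C2*exp(2^(3/4)*y/2) + C3*sin(2^(3/4)*y/2) + C4*cos(2^(3/4)*y/2)


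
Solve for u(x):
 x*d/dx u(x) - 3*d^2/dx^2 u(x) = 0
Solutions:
 u(x) = C1 + C2*erfi(sqrt(6)*x/6)


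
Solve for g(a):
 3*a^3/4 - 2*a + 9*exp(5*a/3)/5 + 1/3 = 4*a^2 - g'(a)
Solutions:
 g(a) = C1 - 3*a^4/16 + 4*a^3/3 + a^2 - a/3 - 27*exp(5*a/3)/25


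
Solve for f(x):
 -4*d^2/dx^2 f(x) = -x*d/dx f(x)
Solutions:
 f(x) = C1 + C2*erfi(sqrt(2)*x/4)


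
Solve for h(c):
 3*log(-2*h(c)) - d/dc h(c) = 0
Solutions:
 -Integral(1/(log(-_y) + log(2)), (_y, h(c)))/3 = C1 - c


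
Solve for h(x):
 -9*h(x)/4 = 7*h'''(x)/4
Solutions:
 h(x) = C3*exp(-21^(2/3)*x/7) + (C1*sin(3*3^(1/6)*7^(2/3)*x/14) + C2*cos(3*3^(1/6)*7^(2/3)*x/14))*exp(21^(2/3)*x/14)


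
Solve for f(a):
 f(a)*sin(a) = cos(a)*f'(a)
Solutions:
 f(a) = C1/cos(a)


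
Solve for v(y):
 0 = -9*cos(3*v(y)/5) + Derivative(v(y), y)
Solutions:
 -9*y - 5*log(sin(3*v(y)/5) - 1)/6 + 5*log(sin(3*v(y)/5) + 1)/6 = C1


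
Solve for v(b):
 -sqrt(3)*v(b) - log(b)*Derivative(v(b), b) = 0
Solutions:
 v(b) = C1*exp(-sqrt(3)*li(b))


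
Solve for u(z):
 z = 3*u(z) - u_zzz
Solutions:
 u(z) = C3*exp(3^(1/3)*z) + z/3 + (C1*sin(3^(5/6)*z/2) + C2*cos(3^(5/6)*z/2))*exp(-3^(1/3)*z/2)


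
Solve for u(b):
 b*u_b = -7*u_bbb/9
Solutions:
 u(b) = C1 + Integral(C2*airyai(-21^(2/3)*b/7) + C3*airybi(-21^(2/3)*b/7), b)


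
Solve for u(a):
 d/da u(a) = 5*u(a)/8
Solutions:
 u(a) = C1*exp(5*a/8)


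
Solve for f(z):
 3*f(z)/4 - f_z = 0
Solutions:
 f(z) = C1*exp(3*z/4)


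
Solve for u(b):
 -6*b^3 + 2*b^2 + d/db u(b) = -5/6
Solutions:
 u(b) = C1 + 3*b^4/2 - 2*b^3/3 - 5*b/6


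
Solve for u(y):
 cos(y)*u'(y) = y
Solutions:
 u(y) = C1 + Integral(y/cos(y), y)


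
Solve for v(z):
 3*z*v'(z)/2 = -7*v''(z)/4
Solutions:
 v(z) = C1 + C2*erf(sqrt(21)*z/7)


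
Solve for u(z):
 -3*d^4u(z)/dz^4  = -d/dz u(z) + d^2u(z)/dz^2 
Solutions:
 u(z) = C1 + C2*exp(-2^(1/3)*z*(-2/(9 + sqrt(85))^(1/3) + 2^(1/3)*(9 + sqrt(85))^(1/3))/12)*sin(2^(1/3)*sqrt(3)*z*(2/(9 + sqrt(85))^(1/3) + 2^(1/3)*(9 + sqrt(85))^(1/3))/12) + C3*exp(-2^(1/3)*z*(-2/(9 + sqrt(85))^(1/3) + 2^(1/3)*(9 + sqrt(85))^(1/3))/12)*cos(2^(1/3)*sqrt(3)*z*(2/(9 + sqrt(85))^(1/3) + 2^(1/3)*(9 + sqrt(85))^(1/3))/12) + C4*exp(2^(1/3)*z*(-2/(9 + sqrt(85))^(1/3) + 2^(1/3)*(9 + sqrt(85))^(1/3))/6)


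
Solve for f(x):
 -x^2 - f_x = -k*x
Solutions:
 f(x) = C1 + k*x^2/2 - x^3/3


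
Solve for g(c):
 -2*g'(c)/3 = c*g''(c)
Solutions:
 g(c) = C1 + C2*c^(1/3)


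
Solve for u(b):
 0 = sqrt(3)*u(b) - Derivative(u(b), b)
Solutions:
 u(b) = C1*exp(sqrt(3)*b)


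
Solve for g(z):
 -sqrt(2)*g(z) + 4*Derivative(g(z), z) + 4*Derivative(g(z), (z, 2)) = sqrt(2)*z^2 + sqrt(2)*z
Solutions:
 g(z) = C1*exp(z*(-1 + sqrt(1 + sqrt(2)))/2) + C2*exp(-z*(1 + sqrt(1 + sqrt(2)))/2) - z^2 - 4*sqrt(2)*z - z - 16 - 6*sqrt(2)


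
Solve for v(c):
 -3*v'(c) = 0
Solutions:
 v(c) = C1


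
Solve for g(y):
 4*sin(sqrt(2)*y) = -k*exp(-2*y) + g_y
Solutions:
 g(y) = C1 - k*exp(-2*y)/2 - 2*sqrt(2)*cos(sqrt(2)*y)


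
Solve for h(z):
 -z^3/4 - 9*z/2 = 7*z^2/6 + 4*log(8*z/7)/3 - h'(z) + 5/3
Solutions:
 h(z) = C1 + z^4/16 + 7*z^3/18 + 9*z^2/4 + 4*z*log(z)/3 - 4*z*log(7)/3 + z/3 + 4*z*log(2)


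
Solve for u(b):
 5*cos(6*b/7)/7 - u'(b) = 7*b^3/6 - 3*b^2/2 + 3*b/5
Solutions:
 u(b) = C1 - 7*b^4/24 + b^3/2 - 3*b^2/10 + 5*sin(6*b/7)/6


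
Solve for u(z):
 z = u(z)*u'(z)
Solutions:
 u(z) = -sqrt(C1 + z^2)
 u(z) = sqrt(C1 + z^2)


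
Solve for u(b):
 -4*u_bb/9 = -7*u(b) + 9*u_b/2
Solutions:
 u(b) = C1*exp(3*b*(-27 + sqrt(1177))/16) + C2*exp(-3*b*(27 + sqrt(1177))/16)


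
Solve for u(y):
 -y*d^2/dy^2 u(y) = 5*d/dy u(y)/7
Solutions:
 u(y) = C1 + C2*y^(2/7)


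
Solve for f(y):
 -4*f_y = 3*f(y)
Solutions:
 f(y) = C1*exp(-3*y/4)


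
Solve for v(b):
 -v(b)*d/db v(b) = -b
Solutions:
 v(b) = -sqrt(C1 + b^2)
 v(b) = sqrt(C1 + b^2)


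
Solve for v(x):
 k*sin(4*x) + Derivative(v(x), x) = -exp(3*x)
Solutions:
 v(x) = C1 + k*cos(4*x)/4 - exp(3*x)/3


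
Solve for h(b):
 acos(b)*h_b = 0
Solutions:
 h(b) = C1


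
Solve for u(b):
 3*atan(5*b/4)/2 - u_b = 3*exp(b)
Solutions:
 u(b) = C1 + 3*b*atan(5*b/4)/2 - 3*exp(b) - 3*log(25*b^2 + 16)/5


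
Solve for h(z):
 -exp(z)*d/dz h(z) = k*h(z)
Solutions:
 h(z) = C1*exp(k*exp(-z))


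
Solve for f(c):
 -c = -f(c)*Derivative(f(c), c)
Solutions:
 f(c) = -sqrt(C1 + c^2)
 f(c) = sqrt(C1 + c^2)


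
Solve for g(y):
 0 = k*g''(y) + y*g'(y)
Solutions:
 g(y) = C1 + C2*sqrt(k)*erf(sqrt(2)*y*sqrt(1/k)/2)


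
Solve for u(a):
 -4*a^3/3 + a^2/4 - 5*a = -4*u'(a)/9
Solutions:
 u(a) = C1 + 3*a^4/4 - 3*a^3/16 + 45*a^2/8


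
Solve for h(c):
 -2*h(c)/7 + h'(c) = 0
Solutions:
 h(c) = C1*exp(2*c/7)


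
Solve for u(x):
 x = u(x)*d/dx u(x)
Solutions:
 u(x) = -sqrt(C1 + x^2)
 u(x) = sqrt(C1 + x^2)


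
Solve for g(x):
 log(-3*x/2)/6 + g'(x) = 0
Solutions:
 g(x) = C1 - x*log(-x)/6 + x*(-log(3) + log(2) + 1)/6


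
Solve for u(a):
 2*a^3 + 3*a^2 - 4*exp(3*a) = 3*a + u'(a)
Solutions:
 u(a) = C1 + a^4/2 + a^3 - 3*a^2/2 - 4*exp(3*a)/3


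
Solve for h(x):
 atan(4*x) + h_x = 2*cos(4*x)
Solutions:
 h(x) = C1 - x*atan(4*x) + log(16*x^2 + 1)/8 + sin(4*x)/2


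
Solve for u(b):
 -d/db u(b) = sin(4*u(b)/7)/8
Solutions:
 b/8 + 7*log(cos(4*u(b)/7) - 1)/8 - 7*log(cos(4*u(b)/7) + 1)/8 = C1


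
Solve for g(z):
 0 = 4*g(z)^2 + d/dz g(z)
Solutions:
 g(z) = 1/(C1 + 4*z)


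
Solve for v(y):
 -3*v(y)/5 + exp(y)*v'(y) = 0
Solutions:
 v(y) = C1*exp(-3*exp(-y)/5)


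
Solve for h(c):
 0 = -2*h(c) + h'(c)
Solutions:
 h(c) = C1*exp(2*c)


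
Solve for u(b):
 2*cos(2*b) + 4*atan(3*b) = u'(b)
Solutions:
 u(b) = C1 + 4*b*atan(3*b) - 2*log(9*b^2 + 1)/3 + sin(2*b)


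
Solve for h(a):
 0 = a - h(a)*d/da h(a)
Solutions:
 h(a) = -sqrt(C1 + a^2)
 h(a) = sqrt(C1 + a^2)


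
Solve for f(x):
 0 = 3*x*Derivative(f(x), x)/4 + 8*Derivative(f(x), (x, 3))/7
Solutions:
 f(x) = C1 + Integral(C2*airyai(-42^(1/3)*x/4) + C3*airybi(-42^(1/3)*x/4), x)


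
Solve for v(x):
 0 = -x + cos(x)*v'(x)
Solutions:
 v(x) = C1 + Integral(x/cos(x), x)


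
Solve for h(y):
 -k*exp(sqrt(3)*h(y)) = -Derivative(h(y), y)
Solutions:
 h(y) = sqrt(3)*(2*log(-1/(C1 + k*y)) - log(3))/6


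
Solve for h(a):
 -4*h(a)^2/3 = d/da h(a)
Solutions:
 h(a) = 3/(C1 + 4*a)


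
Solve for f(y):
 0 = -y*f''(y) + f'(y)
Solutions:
 f(y) = C1 + C2*y^2


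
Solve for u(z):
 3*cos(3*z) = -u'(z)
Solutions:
 u(z) = C1 - sin(3*z)


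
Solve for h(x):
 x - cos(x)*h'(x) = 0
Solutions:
 h(x) = C1 + Integral(x/cos(x), x)


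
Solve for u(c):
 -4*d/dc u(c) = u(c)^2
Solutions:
 u(c) = 4/(C1 + c)


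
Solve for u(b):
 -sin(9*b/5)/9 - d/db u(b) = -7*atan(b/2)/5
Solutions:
 u(b) = C1 + 7*b*atan(b/2)/5 - 7*log(b^2 + 4)/5 + 5*cos(9*b/5)/81


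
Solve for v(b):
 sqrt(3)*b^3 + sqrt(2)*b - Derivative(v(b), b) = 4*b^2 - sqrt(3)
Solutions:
 v(b) = C1 + sqrt(3)*b^4/4 - 4*b^3/3 + sqrt(2)*b^2/2 + sqrt(3)*b


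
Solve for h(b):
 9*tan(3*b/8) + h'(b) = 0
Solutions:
 h(b) = C1 + 24*log(cos(3*b/8))


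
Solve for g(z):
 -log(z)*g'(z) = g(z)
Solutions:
 g(z) = C1*exp(-li(z))


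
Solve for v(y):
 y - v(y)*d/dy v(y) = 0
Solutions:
 v(y) = -sqrt(C1 + y^2)
 v(y) = sqrt(C1 + y^2)


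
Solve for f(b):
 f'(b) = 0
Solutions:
 f(b) = C1


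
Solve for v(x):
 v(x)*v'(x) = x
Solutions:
 v(x) = -sqrt(C1 + x^2)
 v(x) = sqrt(C1 + x^2)


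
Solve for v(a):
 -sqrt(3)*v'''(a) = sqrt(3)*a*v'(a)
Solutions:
 v(a) = C1 + Integral(C2*airyai(-a) + C3*airybi(-a), a)


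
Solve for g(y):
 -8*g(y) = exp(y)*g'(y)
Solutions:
 g(y) = C1*exp(8*exp(-y))


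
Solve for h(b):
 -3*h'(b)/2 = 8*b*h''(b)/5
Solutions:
 h(b) = C1 + C2*b^(1/16)


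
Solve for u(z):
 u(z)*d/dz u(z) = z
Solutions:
 u(z) = -sqrt(C1 + z^2)
 u(z) = sqrt(C1 + z^2)


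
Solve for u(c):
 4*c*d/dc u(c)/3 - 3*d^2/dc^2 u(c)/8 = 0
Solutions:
 u(c) = C1 + C2*erfi(4*c/3)


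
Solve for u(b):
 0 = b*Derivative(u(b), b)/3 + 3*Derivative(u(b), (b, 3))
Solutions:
 u(b) = C1 + Integral(C2*airyai(-3^(1/3)*b/3) + C3*airybi(-3^(1/3)*b/3), b)


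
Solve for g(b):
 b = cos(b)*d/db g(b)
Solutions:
 g(b) = C1 + Integral(b/cos(b), b)


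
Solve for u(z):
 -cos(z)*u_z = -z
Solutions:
 u(z) = C1 + Integral(z/cos(z), z)


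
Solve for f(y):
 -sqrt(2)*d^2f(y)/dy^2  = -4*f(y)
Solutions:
 f(y) = C1*exp(-2^(3/4)*y) + C2*exp(2^(3/4)*y)


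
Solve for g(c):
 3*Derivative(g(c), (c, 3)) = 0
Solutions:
 g(c) = C1 + C2*c + C3*c^2


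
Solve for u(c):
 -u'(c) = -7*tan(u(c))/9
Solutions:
 u(c) = pi - asin(C1*exp(7*c/9))
 u(c) = asin(C1*exp(7*c/9))


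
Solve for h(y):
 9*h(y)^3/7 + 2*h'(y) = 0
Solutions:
 h(y) = -sqrt(7)*sqrt(-1/(C1 - 9*y))
 h(y) = sqrt(7)*sqrt(-1/(C1 - 9*y))


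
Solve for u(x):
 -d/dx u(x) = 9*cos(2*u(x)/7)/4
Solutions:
 9*x/4 - 7*log(sin(2*u(x)/7) - 1)/4 + 7*log(sin(2*u(x)/7) + 1)/4 = C1


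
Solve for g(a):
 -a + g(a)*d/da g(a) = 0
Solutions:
 g(a) = -sqrt(C1 + a^2)
 g(a) = sqrt(C1 + a^2)


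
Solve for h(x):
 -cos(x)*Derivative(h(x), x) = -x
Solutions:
 h(x) = C1 + Integral(x/cos(x), x)


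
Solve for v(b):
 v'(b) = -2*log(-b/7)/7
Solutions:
 v(b) = C1 - 2*b*log(-b)/7 + 2*b*(1 + log(7))/7


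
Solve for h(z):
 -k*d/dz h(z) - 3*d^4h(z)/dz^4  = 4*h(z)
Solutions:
 h(z) = C1*exp(2^(2/3)*sqrt(3)*z*(-sqrt(2^(1/3)*(3*k^2 + sqrt(9*k^4 - 16384))^(1/3) + 32/(3*k^2 + sqrt(9*k^4 - 16384))^(1/3)) + sqrt(4*sqrt(3)*k/sqrt(2^(1/3)*(3*k^2 + sqrt(9*k^4 - 16384))^(1/3) + 32/(3*k^2 + sqrt(9*k^4 - 16384))^(1/3)) - 2^(1/3)*(3*k^2 + sqrt(9*k^4 - 16384))^(1/3) - 32/(3*k^2 + sqrt(9*k^4 - 16384))^(1/3)))/12) + C2*exp(2^(2/3)*sqrt(3)*z*(sqrt(2^(1/3)*(3*k^2 + sqrt(9*k^4 - 16384))^(1/3) + 32/(3*k^2 + sqrt(9*k^4 - 16384))^(1/3)) - sqrt(-4*sqrt(3)*k/sqrt(2^(1/3)*(3*k^2 + sqrt(9*k^4 - 16384))^(1/3) + 32/(3*k^2 + sqrt(9*k^4 - 16384))^(1/3)) - 2^(1/3)*(3*k^2 + sqrt(9*k^4 - 16384))^(1/3) - 32/(3*k^2 + sqrt(9*k^4 - 16384))^(1/3)))/12) + C3*exp(2^(2/3)*sqrt(3)*z*(sqrt(2^(1/3)*(3*k^2 + sqrt(9*k^4 - 16384))^(1/3) + 32/(3*k^2 + sqrt(9*k^4 - 16384))^(1/3)) + sqrt(-4*sqrt(3)*k/sqrt(2^(1/3)*(3*k^2 + sqrt(9*k^4 - 16384))^(1/3) + 32/(3*k^2 + sqrt(9*k^4 - 16384))^(1/3)) - 2^(1/3)*(3*k^2 + sqrt(9*k^4 - 16384))^(1/3) - 32/(3*k^2 + sqrt(9*k^4 - 16384))^(1/3)))/12) + C4*exp(-2^(2/3)*sqrt(3)*z*(sqrt(2^(1/3)*(3*k^2 + sqrt(9*k^4 - 16384))^(1/3) + 32/(3*k^2 + sqrt(9*k^4 - 16384))^(1/3)) + sqrt(4*sqrt(3)*k/sqrt(2^(1/3)*(3*k^2 + sqrt(9*k^4 - 16384))^(1/3) + 32/(3*k^2 + sqrt(9*k^4 - 16384))^(1/3)) - 2^(1/3)*(3*k^2 + sqrt(9*k^4 - 16384))^(1/3) - 32/(3*k^2 + sqrt(9*k^4 - 16384))^(1/3)))/12)


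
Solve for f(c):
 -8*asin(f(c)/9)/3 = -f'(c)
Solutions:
 Integral(1/asin(_y/9), (_y, f(c))) = C1 + 8*c/3


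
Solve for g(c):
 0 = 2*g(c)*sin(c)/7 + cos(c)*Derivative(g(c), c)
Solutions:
 g(c) = C1*cos(c)^(2/7)


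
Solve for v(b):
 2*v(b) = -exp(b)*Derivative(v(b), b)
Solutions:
 v(b) = C1*exp(2*exp(-b))


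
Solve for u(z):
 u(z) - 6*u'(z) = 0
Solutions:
 u(z) = C1*exp(z/6)


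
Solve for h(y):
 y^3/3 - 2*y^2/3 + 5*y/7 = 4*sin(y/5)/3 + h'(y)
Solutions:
 h(y) = C1 + y^4/12 - 2*y^3/9 + 5*y^2/14 + 20*cos(y/5)/3


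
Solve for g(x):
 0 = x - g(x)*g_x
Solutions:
 g(x) = -sqrt(C1 + x^2)
 g(x) = sqrt(C1 + x^2)


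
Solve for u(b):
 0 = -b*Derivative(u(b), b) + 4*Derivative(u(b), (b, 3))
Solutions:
 u(b) = C1 + Integral(C2*airyai(2^(1/3)*b/2) + C3*airybi(2^(1/3)*b/2), b)


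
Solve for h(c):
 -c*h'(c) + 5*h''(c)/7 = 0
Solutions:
 h(c) = C1 + C2*erfi(sqrt(70)*c/10)


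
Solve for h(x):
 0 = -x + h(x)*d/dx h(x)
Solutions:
 h(x) = -sqrt(C1 + x^2)
 h(x) = sqrt(C1 + x^2)


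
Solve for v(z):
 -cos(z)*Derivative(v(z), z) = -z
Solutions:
 v(z) = C1 + Integral(z/cos(z), z)


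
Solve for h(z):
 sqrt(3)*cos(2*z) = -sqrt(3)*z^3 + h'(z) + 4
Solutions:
 h(z) = C1 + sqrt(3)*z^4/4 - 4*z + sqrt(3)*sin(2*z)/2


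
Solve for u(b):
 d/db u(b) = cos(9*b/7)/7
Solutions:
 u(b) = C1 + sin(9*b/7)/9


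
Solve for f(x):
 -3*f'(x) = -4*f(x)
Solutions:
 f(x) = C1*exp(4*x/3)


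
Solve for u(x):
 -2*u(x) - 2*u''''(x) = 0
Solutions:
 u(x) = (C1*sin(sqrt(2)*x/2) + C2*cos(sqrt(2)*x/2))*exp(-sqrt(2)*x/2) + (C3*sin(sqrt(2)*x/2) + C4*cos(sqrt(2)*x/2))*exp(sqrt(2)*x/2)


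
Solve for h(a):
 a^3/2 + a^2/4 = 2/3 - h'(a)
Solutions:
 h(a) = C1 - a^4/8 - a^3/12 + 2*a/3


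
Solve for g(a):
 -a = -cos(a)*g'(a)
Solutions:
 g(a) = C1 + Integral(a/cos(a), a)


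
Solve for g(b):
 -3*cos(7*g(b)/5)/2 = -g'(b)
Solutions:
 -3*b/2 - 5*log(sin(7*g(b)/5) - 1)/14 + 5*log(sin(7*g(b)/5) + 1)/14 = C1


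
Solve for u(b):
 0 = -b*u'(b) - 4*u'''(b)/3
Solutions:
 u(b) = C1 + Integral(C2*airyai(-6^(1/3)*b/2) + C3*airybi(-6^(1/3)*b/2), b)


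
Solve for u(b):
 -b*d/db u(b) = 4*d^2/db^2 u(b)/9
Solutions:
 u(b) = C1 + C2*erf(3*sqrt(2)*b/4)


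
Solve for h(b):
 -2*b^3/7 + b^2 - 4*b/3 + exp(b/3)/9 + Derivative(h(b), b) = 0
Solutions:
 h(b) = C1 + b^4/14 - b^3/3 + 2*b^2/3 - exp(b/3)/3


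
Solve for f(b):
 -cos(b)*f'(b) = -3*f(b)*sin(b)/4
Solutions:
 f(b) = C1/cos(b)^(3/4)


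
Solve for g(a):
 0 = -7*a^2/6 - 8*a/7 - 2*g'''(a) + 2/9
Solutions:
 g(a) = C1 + C2*a + C3*a^2 - 7*a^5/720 - a^4/42 + a^3/54


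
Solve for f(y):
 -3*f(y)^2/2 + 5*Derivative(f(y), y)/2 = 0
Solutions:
 f(y) = -5/(C1 + 3*y)


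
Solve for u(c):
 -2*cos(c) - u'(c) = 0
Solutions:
 u(c) = C1 - 2*sin(c)


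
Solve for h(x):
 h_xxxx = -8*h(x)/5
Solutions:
 h(x) = (C1*sin(2^(1/4)*5^(3/4)*x/5) + C2*cos(2^(1/4)*5^(3/4)*x/5))*exp(-2^(1/4)*5^(3/4)*x/5) + (C3*sin(2^(1/4)*5^(3/4)*x/5) + C4*cos(2^(1/4)*5^(3/4)*x/5))*exp(2^(1/4)*5^(3/4)*x/5)


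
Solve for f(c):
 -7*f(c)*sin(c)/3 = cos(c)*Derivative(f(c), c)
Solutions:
 f(c) = C1*cos(c)^(7/3)


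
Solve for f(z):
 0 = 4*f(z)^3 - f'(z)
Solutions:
 f(z) = -sqrt(2)*sqrt(-1/(C1 + 4*z))/2
 f(z) = sqrt(2)*sqrt(-1/(C1 + 4*z))/2


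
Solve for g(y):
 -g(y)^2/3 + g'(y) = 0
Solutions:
 g(y) = -3/(C1 + y)


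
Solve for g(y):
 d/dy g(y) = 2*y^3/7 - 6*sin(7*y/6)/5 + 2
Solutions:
 g(y) = C1 + y^4/14 + 2*y + 36*cos(7*y/6)/35


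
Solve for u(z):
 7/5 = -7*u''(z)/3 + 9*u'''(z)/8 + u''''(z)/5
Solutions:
 u(z) = C1 + C2*z + C3*exp(z*(-135 + sqrt(45105))/48) + C4*exp(-z*(135 + sqrt(45105))/48) - 3*z^2/10


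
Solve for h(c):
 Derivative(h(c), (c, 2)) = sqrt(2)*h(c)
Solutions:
 h(c) = C1*exp(-2^(1/4)*c) + C2*exp(2^(1/4)*c)


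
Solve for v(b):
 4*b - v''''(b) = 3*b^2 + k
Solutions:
 v(b) = C1 + C2*b + C3*b^2 + C4*b^3 - b^6/120 + b^5/30 - b^4*k/24


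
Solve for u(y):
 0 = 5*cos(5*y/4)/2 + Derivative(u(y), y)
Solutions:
 u(y) = C1 - 2*sin(5*y/4)


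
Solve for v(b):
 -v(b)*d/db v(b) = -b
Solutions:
 v(b) = -sqrt(C1 + b^2)
 v(b) = sqrt(C1 + b^2)


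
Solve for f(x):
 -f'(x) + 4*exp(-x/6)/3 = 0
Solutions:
 f(x) = C1 - 8*exp(-x/6)


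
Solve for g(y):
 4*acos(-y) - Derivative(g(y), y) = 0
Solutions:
 g(y) = C1 + 4*y*acos(-y) + 4*sqrt(1 - y^2)


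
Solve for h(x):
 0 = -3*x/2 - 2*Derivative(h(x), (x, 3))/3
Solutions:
 h(x) = C1 + C2*x + C3*x^2 - 3*x^4/32


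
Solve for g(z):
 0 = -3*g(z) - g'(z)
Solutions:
 g(z) = C1*exp(-3*z)


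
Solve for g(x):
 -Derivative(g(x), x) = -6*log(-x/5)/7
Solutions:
 g(x) = C1 + 6*x*log(-x)/7 + 6*x*(-log(5) - 1)/7


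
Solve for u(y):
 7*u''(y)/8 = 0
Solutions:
 u(y) = C1 + C2*y


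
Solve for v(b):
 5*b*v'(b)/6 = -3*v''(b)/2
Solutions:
 v(b) = C1 + C2*erf(sqrt(10)*b/6)


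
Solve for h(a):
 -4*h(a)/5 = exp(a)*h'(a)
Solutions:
 h(a) = C1*exp(4*exp(-a)/5)


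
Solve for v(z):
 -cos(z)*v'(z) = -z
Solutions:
 v(z) = C1 + Integral(z/cos(z), z)


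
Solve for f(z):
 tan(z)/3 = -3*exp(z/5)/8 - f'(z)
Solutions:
 f(z) = C1 - 15*exp(z/5)/8 + log(cos(z))/3


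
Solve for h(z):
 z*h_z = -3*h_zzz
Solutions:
 h(z) = C1 + Integral(C2*airyai(-3^(2/3)*z/3) + C3*airybi(-3^(2/3)*z/3), z)


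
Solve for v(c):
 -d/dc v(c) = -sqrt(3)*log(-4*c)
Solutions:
 v(c) = C1 + sqrt(3)*c*log(-c) + sqrt(3)*c*(-1 + 2*log(2))


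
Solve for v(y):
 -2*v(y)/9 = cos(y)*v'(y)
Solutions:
 v(y) = C1*(sin(y) - 1)^(1/9)/(sin(y) + 1)^(1/9)


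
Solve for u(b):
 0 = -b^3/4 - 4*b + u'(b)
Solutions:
 u(b) = C1 + b^4/16 + 2*b^2


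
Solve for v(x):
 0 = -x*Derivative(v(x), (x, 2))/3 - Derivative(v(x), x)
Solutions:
 v(x) = C1 + C2/x^2


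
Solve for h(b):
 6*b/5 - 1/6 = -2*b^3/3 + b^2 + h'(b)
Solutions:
 h(b) = C1 + b^4/6 - b^3/3 + 3*b^2/5 - b/6


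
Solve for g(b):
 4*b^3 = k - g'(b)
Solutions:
 g(b) = C1 - b^4 + b*k


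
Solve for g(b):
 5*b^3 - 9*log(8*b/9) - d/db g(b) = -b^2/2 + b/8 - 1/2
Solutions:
 g(b) = C1 + 5*b^4/4 + b^3/6 - b^2/16 - 9*b*log(b) - 27*b*log(2) + 19*b/2 + 18*b*log(3)


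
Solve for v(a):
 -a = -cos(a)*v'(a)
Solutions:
 v(a) = C1 + Integral(a/cos(a), a)


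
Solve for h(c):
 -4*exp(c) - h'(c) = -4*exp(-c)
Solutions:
 h(c) = C1 - 8*cosh(c)


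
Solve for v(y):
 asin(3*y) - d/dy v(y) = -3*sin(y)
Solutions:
 v(y) = C1 + y*asin(3*y) + sqrt(1 - 9*y^2)/3 - 3*cos(y)


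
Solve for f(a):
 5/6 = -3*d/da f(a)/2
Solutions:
 f(a) = C1 - 5*a/9


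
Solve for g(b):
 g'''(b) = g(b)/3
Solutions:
 g(b) = C3*exp(3^(2/3)*b/3) + (C1*sin(3^(1/6)*b/2) + C2*cos(3^(1/6)*b/2))*exp(-3^(2/3)*b/6)


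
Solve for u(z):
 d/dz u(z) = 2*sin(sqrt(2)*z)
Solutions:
 u(z) = C1 - sqrt(2)*cos(sqrt(2)*z)


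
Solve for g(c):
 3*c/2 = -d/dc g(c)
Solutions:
 g(c) = C1 - 3*c^2/4


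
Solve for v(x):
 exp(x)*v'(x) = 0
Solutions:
 v(x) = C1


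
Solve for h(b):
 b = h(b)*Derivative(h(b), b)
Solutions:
 h(b) = -sqrt(C1 + b^2)
 h(b) = sqrt(C1 + b^2)


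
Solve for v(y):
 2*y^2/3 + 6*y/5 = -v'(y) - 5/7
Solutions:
 v(y) = C1 - 2*y^3/9 - 3*y^2/5 - 5*y/7


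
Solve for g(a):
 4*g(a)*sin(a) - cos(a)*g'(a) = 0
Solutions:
 g(a) = C1/cos(a)^4


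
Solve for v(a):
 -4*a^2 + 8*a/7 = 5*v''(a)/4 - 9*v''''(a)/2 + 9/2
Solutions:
 v(a) = C1 + C2*a + C3*exp(-sqrt(10)*a/6) + C4*exp(sqrt(10)*a/6) - 4*a^4/15 + 16*a^3/105 - 333*a^2/25


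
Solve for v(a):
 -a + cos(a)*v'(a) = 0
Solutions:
 v(a) = C1 + Integral(a/cos(a), a)


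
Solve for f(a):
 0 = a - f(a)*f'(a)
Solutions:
 f(a) = -sqrt(C1 + a^2)
 f(a) = sqrt(C1 + a^2)


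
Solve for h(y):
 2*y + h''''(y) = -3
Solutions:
 h(y) = C1 + C2*y + C3*y^2 + C4*y^3 - y^5/60 - y^4/8


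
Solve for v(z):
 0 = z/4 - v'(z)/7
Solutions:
 v(z) = C1 + 7*z^2/8


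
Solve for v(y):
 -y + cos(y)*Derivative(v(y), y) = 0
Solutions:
 v(y) = C1 + Integral(y/cos(y), y)


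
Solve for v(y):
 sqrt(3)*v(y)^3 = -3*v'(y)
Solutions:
 v(y) = -sqrt(6)*sqrt(-1/(C1 - sqrt(3)*y))/2
 v(y) = sqrt(6)*sqrt(-1/(C1 - sqrt(3)*y))/2
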